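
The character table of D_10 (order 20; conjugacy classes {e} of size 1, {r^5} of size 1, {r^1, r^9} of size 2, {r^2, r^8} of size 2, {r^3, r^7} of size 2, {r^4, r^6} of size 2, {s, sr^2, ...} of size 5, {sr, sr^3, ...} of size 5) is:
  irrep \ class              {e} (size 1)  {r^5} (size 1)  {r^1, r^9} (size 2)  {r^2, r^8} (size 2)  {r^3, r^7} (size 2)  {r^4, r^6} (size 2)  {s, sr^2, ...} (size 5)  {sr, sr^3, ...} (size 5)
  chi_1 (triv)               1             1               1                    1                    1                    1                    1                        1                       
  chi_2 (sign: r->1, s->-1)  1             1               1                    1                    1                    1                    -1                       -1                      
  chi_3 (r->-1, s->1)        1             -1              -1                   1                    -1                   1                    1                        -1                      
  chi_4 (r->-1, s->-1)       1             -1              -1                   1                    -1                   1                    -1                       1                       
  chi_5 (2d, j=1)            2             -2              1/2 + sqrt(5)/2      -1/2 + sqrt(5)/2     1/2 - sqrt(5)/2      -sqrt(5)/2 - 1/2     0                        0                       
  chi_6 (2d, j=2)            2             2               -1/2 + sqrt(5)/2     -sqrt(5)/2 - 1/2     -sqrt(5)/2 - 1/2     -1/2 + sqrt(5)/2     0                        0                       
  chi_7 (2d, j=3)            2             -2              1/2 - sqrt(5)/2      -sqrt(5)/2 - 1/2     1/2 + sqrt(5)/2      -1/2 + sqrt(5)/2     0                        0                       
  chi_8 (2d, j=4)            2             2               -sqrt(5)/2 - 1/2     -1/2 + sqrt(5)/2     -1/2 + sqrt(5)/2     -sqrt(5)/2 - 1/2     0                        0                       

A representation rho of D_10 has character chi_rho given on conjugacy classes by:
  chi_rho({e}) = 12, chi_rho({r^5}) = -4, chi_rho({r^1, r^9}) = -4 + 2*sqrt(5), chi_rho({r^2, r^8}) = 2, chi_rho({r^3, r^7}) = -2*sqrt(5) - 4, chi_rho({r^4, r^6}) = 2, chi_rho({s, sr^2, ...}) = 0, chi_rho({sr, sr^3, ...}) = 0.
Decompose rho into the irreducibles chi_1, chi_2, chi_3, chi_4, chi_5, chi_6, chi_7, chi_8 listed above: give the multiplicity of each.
Multiplicities: chi_1: 0, chi_2: 0, chi_3: 2, chi_4: 2, chi_5: 2, chi_6: 2, chi_7: 0, chi_8: 0.

Use <chi_rho, chi> = (1/|G|) sum_C |C| * chi_rho(C) * conj(chi(C)) with |G| = 20 for each irreducible chi in the table:
  <chi_rho, chi_1> = (1/20)[1*(12)*conj(1) + 1*(-4)*conj(1) + 2*(-4 + 2*sqrt(5))*conj(1) + 2*(2)*conj(1) + 2*(-2*sqrt(5) - 4)*conj(1) + 2*(2)*conj(1) + 5*(0)*conj(1) + 5*(0)*conj(1)]
      = (1/20)[(12) + (-4) + (-8 + 4*sqrt(5)) + (4) + (-4*sqrt(5) - 8) + (4) + (0) + (0)] = 0/20 = 0
  <chi_rho, chi_2> = (1/20)[1*(12)*conj(1) + 1*(-4)*conj(1) + 2*(-4 + 2*sqrt(5))*conj(1) + 2*(2)*conj(1) + 2*(-2*sqrt(5) - 4)*conj(1) + 2*(2)*conj(1) + 5*(0)*conj(-1) + 5*(0)*conj(-1)]
      = (1/20)[(12) + (-4) + (-8 + 4*sqrt(5)) + (4) + (-4*sqrt(5) - 8) + (4) + (0) + (0)] = 0/20 = 0
  <chi_rho, chi_3> = (1/20)[1*(12)*conj(1) + 1*(-4)*conj(-1) + 2*(-4 + 2*sqrt(5))*conj(-1) + 2*(2)*conj(1) + 2*(-2*sqrt(5) - 4)*conj(-1) + 2*(2)*conj(1) + 5*(0)*conj(1) + 5*(0)*conj(-1)]
      = (1/20)[(12) + (4) + (8 - 4*sqrt(5)) + (4) + (8 + 4*sqrt(5)) + (4) + (0) + (0)] = 40/20 = 2
  <chi_rho, chi_4> = (1/20)[1*(12)*conj(1) + 1*(-4)*conj(-1) + 2*(-4 + 2*sqrt(5))*conj(-1) + 2*(2)*conj(1) + 2*(-2*sqrt(5) - 4)*conj(-1) + 2*(2)*conj(1) + 5*(0)*conj(-1) + 5*(0)*conj(1)]
      = (1/20)[(12) + (4) + (8 - 4*sqrt(5)) + (4) + (8 + 4*sqrt(5)) + (4) + (0) + (0)] = 40/20 = 2
  <chi_rho, chi_5> = (1/20)[1*(12)*conj(2) + 1*(-4)*conj(-2) + 2*(-4 + 2*sqrt(5))*conj(1/2 + sqrt(5)/2) + 2*(2)*conj(-1/2 + sqrt(5)/2) + 2*(-2*sqrt(5) - 4)*conj(1/2 - sqrt(5)/2) + 2*(2)*conj(-sqrt(5)/2 - 1/2) + 5*(0)*conj(0) + 5*(0)*conj(0)]
      = (1/20)[(24) + (8) + (6 - 2*sqrt(5)) + (-2 + 2*sqrt(5)) + (2*sqrt(5) + 6) + (-2*sqrt(5) - 2) + (0) + (0)] = 40/20 = 2
  <chi_rho, chi_6> = (1/20)[1*(12)*conj(2) + 1*(-4)*conj(2) + 2*(-4 + 2*sqrt(5))*conj(-1/2 + sqrt(5)/2) + 2*(2)*conj(-sqrt(5)/2 - 1/2) + 2*(-2*sqrt(5) - 4)*conj(-sqrt(5)/2 - 1/2) + 2*(2)*conj(-1/2 + sqrt(5)/2) + 5*(0)*conj(0) + 5*(0)*conj(0)]
      = (1/20)[(24) + (-8) + (14 - 6*sqrt(5)) + (-2*sqrt(5) - 2) + (6*sqrt(5) + 14) + (-2 + 2*sqrt(5)) + (0) + (0)] = 40/20 = 2
  <chi_rho, chi_7> = (1/20)[1*(12)*conj(2) + 1*(-4)*conj(-2) + 2*(-4 + 2*sqrt(5))*conj(1/2 - sqrt(5)/2) + 2*(2)*conj(-sqrt(5)/2 - 1/2) + 2*(-2*sqrt(5) - 4)*conj(1/2 + sqrt(5)/2) + 2*(2)*conj(-1/2 + sqrt(5)/2) + 5*(0)*conj(0) + 5*(0)*conj(0)]
      = (1/20)[(24) + (8) + (-14 + 6*sqrt(5)) + (-2*sqrt(5) - 2) + (-14 - 6*sqrt(5)) + (-2 + 2*sqrt(5)) + (0) + (0)] = 0/20 = 0
  <chi_rho, chi_8> = (1/20)[1*(12)*conj(2) + 1*(-4)*conj(2) + 2*(-4 + 2*sqrt(5))*conj(-sqrt(5)/2 - 1/2) + 2*(2)*conj(-1/2 + sqrt(5)/2) + 2*(-2*sqrt(5) - 4)*conj(-1/2 + sqrt(5)/2) + 2*(2)*conj(-sqrt(5)/2 - 1/2) + 5*(0)*conj(0) + 5*(0)*conj(0)]
      = (1/20)[(24) + (-8) + (-6 + 2*sqrt(5)) + (-2 + 2*sqrt(5)) + (-6 - 2*sqrt(5)) + (-2*sqrt(5) - 2) + (0) + (0)] = 0/20 = 0
Dimension check: dim(rho) = sum (mult * dim) = 0*1 + 0*1 + 2*1 + 2*1 + 2*2 + 2*2 + 0*2 + 0*2 = 12 = chi_rho(e) = 12.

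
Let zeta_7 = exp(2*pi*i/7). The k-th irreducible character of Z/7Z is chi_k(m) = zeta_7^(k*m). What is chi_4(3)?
chi_4(3) = zeta_7^12 = exp(-4*I*pi/7)

Solution. chi_4(3) = zeta_7^(4*3) = zeta_7^12. Since zeta_7^7 = 1, this equals zeta_7^5 = exp(2*pi*i*5/7) = exp(-4*I*pi/7).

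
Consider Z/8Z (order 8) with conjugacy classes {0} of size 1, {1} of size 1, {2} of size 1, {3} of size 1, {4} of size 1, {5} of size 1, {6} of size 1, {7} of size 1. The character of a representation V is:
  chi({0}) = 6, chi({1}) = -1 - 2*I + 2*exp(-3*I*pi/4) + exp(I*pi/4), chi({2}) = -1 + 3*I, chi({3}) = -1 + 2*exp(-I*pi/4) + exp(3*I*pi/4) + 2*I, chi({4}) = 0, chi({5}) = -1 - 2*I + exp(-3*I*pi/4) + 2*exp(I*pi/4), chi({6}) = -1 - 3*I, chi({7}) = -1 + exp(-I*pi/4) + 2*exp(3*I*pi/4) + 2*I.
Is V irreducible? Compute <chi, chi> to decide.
Not irreducible (reducible): <chi, chi> = 10 > 1.

<chi, chi> = (1/|G|) sum_C |C| * |chi(C)|^2 = (1/8)[1*|6|^2 + 1*|-1 - 2*I + 2*exp(-3*I*pi/4) + exp(I*pi/4)|^2 + 1*|-1 + 3*I|^2 + 1*|-1 + 2*exp(-I*pi/4) + exp(3*I*pi/4) + 2*I|^2 + 1*|0|^2 + 1*|-1 - 2*I + exp(-3*I*pi/4) + 2*exp(I*pi/4)|^2 + 1*|-1 - 3*I|^2 + 1*|-1 + exp(-I*pi/4) + 2*exp(3*I*pi/4) + 2*I|^2]
  = (1/8)[(36) + (6 - 3*exp(I*pi/4) + 3*exp(-I*pi/4) - 6*exp(-3*I*pi/4)) + (10) + (6 - 6*exp(I*pi/4) + 3*exp(3*I*pi/4) - 3*exp(-3*I*pi/4)) + (0) + (6 - 6*exp(I*pi/4) + 3*exp(3*I*pi/4) - 3*exp(-3*I*pi/4)) + (10) + (6 - 3*exp(I*pi/4) + 3*exp(-I*pi/4) - 6*exp(-3*I*pi/4))] = 80/8 = 10.
(Exp terms are combined using exp(i*s)*conj(exp(i*t)) = exp(i*(s-t)), and sums of them are collapsed using the identity that for every m > 1 the m distinct m-th roots of unity sum to 0, e.g. 1 + exp(2*I*pi/3) + exp(-2*I*pi/3) = 0.)
A character is irreducible iff <chi, chi> = 1, so this representation is reducible.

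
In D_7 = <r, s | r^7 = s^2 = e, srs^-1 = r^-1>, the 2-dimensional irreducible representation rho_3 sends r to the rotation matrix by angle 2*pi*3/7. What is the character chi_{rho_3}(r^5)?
chi_{rho_3}(r^5) = 2*cos(2*pi*3*5/7) = 2*cos(30*pi/7)

Derivation: rho_3(r^5) is rotation by angle 2*pi*3*5/7, whose trace is 2*cos(2*pi*3*5/7) = 2*cos(30*pi/7).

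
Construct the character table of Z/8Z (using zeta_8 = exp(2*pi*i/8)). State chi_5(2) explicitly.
Character table of Z/8Z (irreps indexed chi_0,...,chi_7 with chi_k(m) = zeta_8^(k*m), zeta_8 = exp(2*pi*i/8)):
  irrep \ class  {0} (size 1)  {1} (size 1)    {2} (size 1)  {3} (size 1)    {4} (size 1)  {5} (size 1)    {6} (size 1)  {7} (size 1)  
  chi_0          1             1               1             1               1             1               1             1             
  chi_1          1             exp(I*pi/4)     I             exp(3*I*pi/4)   -1            exp(-3*I*pi/4)  -I            exp(-I*pi/4)  
  chi_2          1             I               -1            -I              1             I               -1            -I            
  chi_3          1             exp(3*I*pi/4)   -I            exp(I*pi/4)     -1            exp(-I*pi/4)    I             exp(-3*I*pi/4)
  chi_4          1             -1              1             -1              1             -1              1             -1            
  chi_5          1             exp(-3*I*pi/4)  I             exp(-I*pi/4)    -1            exp(I*pi/4)     -I            exp(3*I*pi/4) 
  chi_6          1             -I              -1            I               1             -I              -1            I             
  chi_7          1             exp(-I*pi/4)    -I            exp(-3*I*pi/4)  -1            exp(3*I*pi/4)   I             exp(I*pi/4)   

Spot check: chi_5(2) = zeta_8^(5*2) = zeta_8^10 = I.

Reasoning: Z/8Z is abelian, so all 8 irreducible complex representations are 1-dimensional. They are given by chi_k(m) = zeta_8^(k*m) for k = 0,...,7. Row orthogonality: sum_m chi_k(m) conj(chi_l(m)) = 8 * [k = l].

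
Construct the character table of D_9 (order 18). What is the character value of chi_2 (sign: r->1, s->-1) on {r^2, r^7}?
Conjugacy classes: {e} of size 1, {r^1, r^8} of size 2, {r^2, r^7} of size 2, {r^3, r^6} of size 2, {r^4, r^5} of size 2, {s, sr, ..., sr^8} of size 9.
Character table:
  irrep \ class              {e} (size 1)  {r^1, r^8} (size 2)  {r^2, r^7} (size 2)  {r^3, r^6} (size 2)  {r^4, r^5} (size 2)  {s, sr, ..., sr^8} (size 9)
  chi_1 (triv)               1             1                    1                    1                    1                    1                          
  chi_2 (sign: r->1, s->-1)  1             1                    1                    1                    1                    -1                         
  chi_3 (2d, j=1)            2             2*cos(2*pi/9)        2*cos(4*pi/9)        -1                   -2*cos(pi/9)         0                          
  chi_4 (2d, j=2)            2             2*cos(4*pi/9)        -2*cos(pi/9)         -1                   2*cos(2*pi/9)        0                          
  chi_5 (2d, j=3)            2             -1                   -1                   2                    -1                   0                          
  chi_6 (2d, j=4)            2             -2*cos(pi/9)         2*cos(2*pi/9)        -1                   2*cos(4*pi/9)        0                          

Spot check: chi_2 (sign: r->1, s->-1) on {r^2, r^7} = 1.

Derivation: D_9 has order 2*9 = 18 with 6 conjugacy classes, hence 6 irreducibles. Sum of squared dims 1 + 1 + 4 + 4 + 4 + 4 = 18 = |G|. Linear characters come from the abelianisation; the 2-dimensional irreps have character r^k -> 2*cos(2*pi*j*k/9), reflections -> 0.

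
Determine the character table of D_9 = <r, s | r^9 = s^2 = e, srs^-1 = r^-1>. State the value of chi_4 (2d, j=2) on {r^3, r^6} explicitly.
Conjugacy classes: {e} of size 1, {r^1, r^8} of size 2, {r^2, r^7} of size 2, {r^3, r^6} of size 2, {r^4, r^5} of size 2, {s, sr, ..., sr^8} of size 9.
Character table:
  irrep \ class              {e} (size 1)  {r^1, r^8} (size 2)  {r^2, r^7} (size 2)  {r^3, r^6} (size 2)  {r^4, r^5} (size 2)  {s, sr, ..., sr^8} (size 9)
  chi_1 (triv)               1             1                    1                    1                    1                    1                          
  chi_2 (sign: r->1, s->-1)  1             1                    1                    1                    1                    -1                         
  chi_3 (2d, j=1)            2             2*cos(2*pi/9)        2*cos(4*pi/9)        -1                   -2*cos(pi/9)         0                          
  chi_4 (2d, j=2)            2             2*cos(4*pi/9)        -2*cos(pi/9)         -1                   2*cos(2*pi/9)        0                          
  chi_5 (2d, j=3)            2             -1                   -1                   2                    -1                   0                          
  chi_6 (2d, j=4)            2             -2*cos(pi/9)         2*cos(2*pi/9)        -1                   2*cos(4*pi/9)        0                          

Spot check: chi_4 (2d, j=2) on {r^3, r^6} = -1.

Solution. D_9 has order 2*9 = 18 with 6 conjugacy classes, hence 6 irreducibles. Sum of squared dims 1 + 1 + 4 + 4 + 4 + 4 = 18 = |G|. Linear characters come from the abelianisation; the 2-dimensional irreps have character r^k -> 2*cos(2*pi*j*k/9), reflections -> 0.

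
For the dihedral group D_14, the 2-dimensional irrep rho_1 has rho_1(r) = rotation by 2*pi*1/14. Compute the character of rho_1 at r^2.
chi_{rho_1}(r^2) = 2*cos(2*pi*1*2/14) = 2*cos(2*pi/7)

Argument: rho_1(r^2) is rotation by angle 2*pi*1*2/14, whose trace is 2*cos(2*pi*1*2/14) = 2*cos(2*pi/7).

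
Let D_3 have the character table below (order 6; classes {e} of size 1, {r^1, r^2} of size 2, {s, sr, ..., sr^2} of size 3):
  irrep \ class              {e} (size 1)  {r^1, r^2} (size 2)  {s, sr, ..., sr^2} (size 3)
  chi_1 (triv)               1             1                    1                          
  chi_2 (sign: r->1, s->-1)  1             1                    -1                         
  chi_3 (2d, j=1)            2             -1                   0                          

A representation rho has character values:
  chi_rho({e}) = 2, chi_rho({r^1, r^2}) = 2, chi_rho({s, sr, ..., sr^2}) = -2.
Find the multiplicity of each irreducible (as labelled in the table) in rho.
Multiplicities: chi_1: 0, chi_2: 2, chi_3: 0.

Derivation: Use <chi_rho, chi> = (1/|G|) sum_C |C| * chi_rho(C) * conj(chi(C)) with |G| = 6 for each irreducible chi in the table:
  <chi_rho, chi_1> = (1/6)[1*(2)*conj(1) + 2*(2)*conj(1) + 3*(-2)*conj(1)]
      = (1/6)[(2) + (4) + (-6)] = 0/6 = 0
  <chi_rho, chi_2> = (1/6)[1*(2)*conj(1) + 2*(2)*conj(1) + 3*(-2)*conj(-1)]
      = (1/6)[(2) + (4) + (6)] = 12/6 = 2
  <chi_rho, chi_3> = (1/6)[1*(2)*conj(2) + 2*(2)*conj(-1) + 3*(-2)*conj(0)]
      = (1/6)[(4) + (-4) + (0)] = 0/6 = 0
Dimension check: dim(rho) = sum (mult * dim) = 0*1 + 2*1 + 0*2 = 2 = chi_rho(e) = 2.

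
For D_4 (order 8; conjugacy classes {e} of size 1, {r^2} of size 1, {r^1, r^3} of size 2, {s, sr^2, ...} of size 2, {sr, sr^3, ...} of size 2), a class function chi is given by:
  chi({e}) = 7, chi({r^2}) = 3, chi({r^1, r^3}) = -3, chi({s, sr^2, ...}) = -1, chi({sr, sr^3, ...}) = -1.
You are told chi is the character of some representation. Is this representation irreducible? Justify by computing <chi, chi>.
Not irreducible (reducible): <chi, chi> = 10 > 1.

Working: <chi, chi> = (1/|G|) sum_C |C| * |chi(C)|^2 = (1/8)[1*|7|^2 + 1*|3|^2 + 2*|-3|^2 + 2*|-1|^2 + 2*|-1|^2]
  = (1/8)[(49) + (9) + (18) + (2) + (2)] = 80/8 = 10.
A character is irreducible iff <chi, chi> = 1, so this representation is reducible.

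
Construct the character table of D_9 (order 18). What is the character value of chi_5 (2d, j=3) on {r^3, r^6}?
Conjugacy classes: {e} of size 1, {r^1, r^8} of size 2, {r^2, r^7} of size 2, {r^3, r^6} of size 2, {r^4, r^5} of size 2, {s, sr, ..., sr^8} of size 9.
Character table:
  irrep \ class              {e} (size 1)  {r^1, r^8} (size 2)  {r^2, r^7} (size 2)  {r^3, r^6} (size 2)  {r^4, r^5} (size 2)  {s, sr, ..., sr^8} (size 9)
  chi_1 (triv)               1             1                    1                    1                    1                    1                          
  chi_2 (sign: r->1, s->-1)  1             1                    1                    1                    1                    -1                         
  chi_3 (2d, j=1)            2             2*cos(2*pi/9)        2*cos(4*pi/9)        -1                   -2*cos(pi/9)         0                          
  chi_4 (2d, j=2)            2             2*cos(4*pi/9)        -2*cos(pi/9)         -1                   2*cos(2*pi/9)        0                          
  chi_5 (2d, j=3)            2             -1                   -1                   2                    -1                   0                          
  chi_6 (2d, j=4)            2             -2*cos(pi/9)         2*cos(2*pi/9)        -1                   2*cos(4*pi/9)        0                          

Spot check: chi_5 (2d, j=3) on {r^3, r^6} = 2.

Working: D_9 has order 2*9 = 18 with 6 conjugacy classes, hence 6 irreducibles. Sum of squared dims 1 + 1 + 4 + 4 + 4 + 4 = 18 = |G|. Linear characters come from the abelianisation; the 2-dimensional irreps have character r^k -> 2*cos(2*pi*j*k/9), reflections -> 0.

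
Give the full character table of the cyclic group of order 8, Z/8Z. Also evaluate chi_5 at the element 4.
Character table of Z/8Z (irreps indexed chi_0,...,chi_7 with chi_k(m) = zeta_8^(k*m), zeta_8 = exp(2*pi*i/8)):
  irrep \ class  {0} (size 1)  {1} (size 1)    {2} (size 1)  {3} (size 1)    {4} (size 1)  {5} (size 1)    {6} (size 1)  {7} (size 1)  
  chi_0          1             1               1             1               1             1               1             1             
  chi_1          1             exp(I*pi/4)     I             exp(3*I*pi/4)   -1            exp(-3*I*pi/4)  -I            exp(-I*pi/4)  
  chi_2          1             I               -1            -I              1             I               -1            -I            
  chi_3          1             exp(3*I*pi/4)   -I            exp(I*pi/4)     -1            exp(-I*pi/4)    I             exp(-3*I*pi/4)
  chi_4          1             -1              1             -1              1             -1              1             -1            
  chi_5          1             exp(-3*I*pi/4)  I             exp(-I*pi/4)    -1            exp(I*pi/4)     -I            exp(3*I*pi/4) 
  chi_6          1             -I              -1            I               1             -I              -1            I             
  chi_7          1             exp(-I*pi/4)    -I            exp(-3*I*pi/4)  -1            exp(3*I*pi/4)   I             exp(I*pi/4)   

Spot check: chi_5(4) = zeta_8^(5*4) = zeta_8^20 = -1.

Explanation: Z/8Z is abelian, so all 8 irreducible complex representations are 1-dimensional. They are given by chi_k(m) = zeta_8^(k*m) for k = 0,...,7. Row orthogonality: sum_m chi_k(m) conj(chi_l(m)) = 8 * [k = l].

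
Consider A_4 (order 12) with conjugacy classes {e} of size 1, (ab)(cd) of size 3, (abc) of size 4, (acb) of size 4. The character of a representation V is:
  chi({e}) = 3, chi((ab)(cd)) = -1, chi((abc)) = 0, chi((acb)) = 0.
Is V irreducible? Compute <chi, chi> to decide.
Irreducible: <chi, chi> = 1.

Reasoning: <chi, chi> = (1/|G|) sum_C |C| * |chi(C)|^2 = (1/12)[1*|3|^2 + 3*|-1|^2 + 4*|0|^2 + 4*|0|^2]
  = (1/12)[(9) + (3) + (0) + (0)] = 12/12 = 1.
(Exp terms are combined using exp(i*s)*conj(exp(i*t)) = exp(i*(s-t)), and sums of them are collapsed using the identity that for every m > 1 the m distinct m-th roots of unity sum to 0, e.g. 1 + exp(2*I*pi/3) + exp(-2*I*pi/3) = 0.)
A character is irreducible iff <chi, chi> = 1, so this representation is irreducible.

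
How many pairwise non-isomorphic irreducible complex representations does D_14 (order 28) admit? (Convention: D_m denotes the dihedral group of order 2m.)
10

Derivation: The number of irreducible complex representations of a finite group equals its number of conjugacy classes. D_14 has 10 conjugacy classes (n/2 + 3 for n even), so D_14 (order 28) has exactly 10 irreducible complex representations.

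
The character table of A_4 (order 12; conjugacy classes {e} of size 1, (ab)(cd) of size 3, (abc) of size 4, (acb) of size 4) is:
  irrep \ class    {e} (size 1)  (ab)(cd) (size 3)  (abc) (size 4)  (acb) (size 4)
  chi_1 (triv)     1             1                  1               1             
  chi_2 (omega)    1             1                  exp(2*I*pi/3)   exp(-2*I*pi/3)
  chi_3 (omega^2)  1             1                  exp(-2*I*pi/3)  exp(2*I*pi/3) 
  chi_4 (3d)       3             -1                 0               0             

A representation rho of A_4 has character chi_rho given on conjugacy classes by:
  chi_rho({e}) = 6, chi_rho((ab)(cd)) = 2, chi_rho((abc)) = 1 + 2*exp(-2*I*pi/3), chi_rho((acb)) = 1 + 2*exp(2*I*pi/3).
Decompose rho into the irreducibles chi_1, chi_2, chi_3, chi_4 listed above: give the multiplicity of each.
Multiplicities: chi_1: 1, chi_2: 0, chi_3: 2, chi_4: 1.

Derivation: Use <chi_rho, chi> = (1/|G|) sum_C |C| * chi_rho(C) * conj(chi(C)) with |G| = 12 for each irreducible chi in the table:
  <chi_rho, chi_1> = (1/12)[1*(6)*conj(1) + 3*(2)*conj(1) + 4*(1 + 2*exp(-2*I*pi/3))*conj(1) + 4*(1 + 2*exp(2*I*pi/3))*conj(1)]
      = (1/12)[(6) + (6) + (4 + 8*exp(-2*I*pi/3)) + (4 + 8*exp(2*I*pi/3))] = 12/12 = 1
  <chi_rho, chi_2> = (1/12)[1*(6)*conj(1) + 3*(2)*conj(1) + 4*(1 + 2*exp(-2*I*pi/3))*conj(exp(2*I*pi/3)) + 4*(1 + 2*exp(2*I*pi/3))*conj(exp(-2*I*pi/3))]
      = (1/12)[(6) + (6) + (4*exp(-2*I*pi/3) + 8*exp(2*I*pi/3)) + (8*exp(-2*I*pi/3) + 4*exp(2*I*pi/3))] = 0/12 = 0
  <chi_rho, chi_3> = (1/12)[1*(6)*conj(1) + 3*(2)*conj(1) + 4*(1 + 2*exp(-2*I*pi/3))*conj(exp(-2*I*pi/3)) + 4*(1 + 2*exp(2*I*pi/3))*conj(exp(2*I*pi/3))]
      = (1/12)[(6) + (6) + (8 + 4*exp(2*I*pi/3)) + (8 + 4*exp(-2*I*pi/3))] = 24/12 = 2
  <chi_rho, chi_4> = (1/12)[1*(6)*conj(3) + 3*(2)*conj(-1) + 4*(1 + 2*exp(-2*I*pi/3))*conj(0) + 4*(1 + 2*exp(2*I*pi/3))*conj(0)]
      = (1/12)[(18) + (-6) + (0) + (0)] = 12/12 = 1
(Exp terms are combined using exp(i*s)*conj(exp(i*t)) = exp(i*(s-t)), and sums of them are collapsed using the identity that for every m > 1 the m distinct m-th roots of unity sum to 0, e.g. 1 + exp(2*I*pi/3) + exp(-2*I*pi/3) = 0.)
Dimension check: dim(rho) = sum (mult * dim) = 1*1 + 0*1 + 2*1 + 1*3 = 6 = chi_rho(e) = 6.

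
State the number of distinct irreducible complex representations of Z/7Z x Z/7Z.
49

Proof sketch: The number of irreducible complex representations of a finite group equals its number of conjugacy classes. Z/7Z x Z/7Z is abelian of order 49, so every element is its own conjugacy class: 49 classes, so Z/7Z x Z/7Z (order 49) has exactly 49 irreducible complex representations.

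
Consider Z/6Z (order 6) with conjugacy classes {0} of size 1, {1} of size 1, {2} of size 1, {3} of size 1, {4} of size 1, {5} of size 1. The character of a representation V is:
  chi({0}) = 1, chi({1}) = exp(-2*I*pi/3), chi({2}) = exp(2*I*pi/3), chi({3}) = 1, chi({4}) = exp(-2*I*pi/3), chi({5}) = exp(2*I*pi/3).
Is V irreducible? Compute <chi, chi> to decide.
Irreducible: <chi, chi> = 1.

Details: <chi, chi> = (1/|G|) sum_C |C| * |chi(C)|^2 = (1/6)[1*|1|^2 + 1*|exp(-2*I*pi/3)|^2 + 1*|exp(2*I*pi/3)|^2 + 1*|1|^2 + 1*|exp(-2*I*pi/3)|^2 + 1*|exp(2*I*pi/3)|^2]
  = (1/6)[(1) + (1) + (1) + (1) + (1) + (1)] = 6/6 = 1.
(Exp terms are combined using exp(i*s)*conj(exp(i*t)) = exp(i*(s-t)), and sums of them are collapsed using the identity that for every m > 1 the m distinct m-th roots of unity sum to 0, e.g. 1 + exp(2*I*pi/3) + exp(-2*I*pi/3) = 0.)
A character is irreducible iff <chi, chi> = 1, so this representation is irreducible.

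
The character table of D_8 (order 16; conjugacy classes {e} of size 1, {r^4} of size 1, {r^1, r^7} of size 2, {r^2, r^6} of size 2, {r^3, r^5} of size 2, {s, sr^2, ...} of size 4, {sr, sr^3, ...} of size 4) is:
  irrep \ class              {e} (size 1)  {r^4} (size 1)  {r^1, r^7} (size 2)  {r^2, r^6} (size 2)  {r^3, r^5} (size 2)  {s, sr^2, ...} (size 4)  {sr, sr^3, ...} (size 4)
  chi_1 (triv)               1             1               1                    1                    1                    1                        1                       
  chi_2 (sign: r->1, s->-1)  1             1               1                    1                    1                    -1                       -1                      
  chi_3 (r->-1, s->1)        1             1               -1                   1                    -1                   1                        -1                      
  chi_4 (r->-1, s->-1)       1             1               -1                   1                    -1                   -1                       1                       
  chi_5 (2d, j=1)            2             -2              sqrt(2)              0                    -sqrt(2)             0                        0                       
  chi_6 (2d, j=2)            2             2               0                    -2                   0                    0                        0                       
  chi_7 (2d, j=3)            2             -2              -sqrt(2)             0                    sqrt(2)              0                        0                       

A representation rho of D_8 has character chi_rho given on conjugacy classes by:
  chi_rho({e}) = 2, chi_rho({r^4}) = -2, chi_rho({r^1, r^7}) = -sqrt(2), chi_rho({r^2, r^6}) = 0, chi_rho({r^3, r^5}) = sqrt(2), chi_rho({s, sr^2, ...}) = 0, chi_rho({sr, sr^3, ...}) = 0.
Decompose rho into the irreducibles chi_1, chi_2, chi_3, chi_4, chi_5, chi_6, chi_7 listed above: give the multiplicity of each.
Multiplicities: chi_1: 0, chi_2: 0, chi_3: 0, chi_4: 0, chi_5: 0, chi_6: 0, chi_7: 1.

Proof sketch: Use <chi_rho, chi> = (1/|G|) sum_C |C| * chi_rho(C) * conj(chi(C)) with |G| = 16 for each irreducible chi in the table:
  <chi_rho, chi_1> = (1/16)[1*(2)*conj(1) + 1*(-2)*conj(1) + 2*(-sqrt(2))*conj(1) + 2*(0)*conj(1) + 2*(sqrt(2))*conj(1) + 4*(0)*conj(1) + 4*(0)*conj(1)]
      = (1/16)[(2) + (-2) + (-2*sqrt(2)) + (0) + (2*sqrt(2)) + (0) + (0)] = 0/16 = 0
  <chi_rho, chi_2> = (1/16)[1*(2)*conj(1) + 1*(-2)*conj(1) + 2*(-sqrt(2))*conj(1) + 2*(0)*conj(1) + 2*(sqrt(2))*conj(1) + 4*(0)*conj(-1) + 4*(0)*conj(-1)]
      = (1/16)[(2) + (-2) + (-2*sqrt(2)) + (0) + (2*sqrt(2)) + (0) + (0)] = 0/16 = 0
  <chi_rho, chi_3> = (1/16)[1*(2)*conj(1) + 1*(-2)*conj(1) + 2*(-sqrt(2))*conj(-1) + 2*(0)*conj(1) + 2*(sqrt(2))*conj(-1) + 4*(0)*conj(1) + 4*(0)*conj(-1)]
      = (1/16)[(2) + (-2) + (2*sqrt(2)) + (0) + (-2*sqrt(2)) + (0) + (0)] = 0/16 = 0
  <chi_rho, chi_4> = (1/16)[1*(2)*conj(1) + 1*(-2)*conj(1) + 2*(-sqrt(2))*conj(-1) + 2*(0)*conj(1) + 2*(sqrt(2))*conj(-1) + 4*(0)*conj(-1) + 4*(0)*conj(1)]
      = (1/16)[(2) + (-2) + (2*sqrt(2)) + (0) + (-2*sqrt(2)) + (0) + (0)] = 0/16 = 0
  <chi_rho, chi_5> = (1/16)[1*(2)*conj(2) + 1*(-2)*conj(-2) + 2*(-sqrt(2))*conj(sqrt(2)) + 2*(0)*conj(0) + 2*(sqrt(2))*conj(-sqrt(2)) + 4*(0)*conj(0) + 4*(0)*conj(0)]
      = (1/16)[(4) + (4) + (-4) + (0) + (-4) + (0) + (0)] = 0/16 = 0
  <chi_rho, chi_6> = (1/16)[1*(2)*conj(2) + 1*(-2)*conj(2) + 2*(-sqrt(2))*conj(0) + 2*(0)*conj(-2) + 2*(sqrt(2))*conj(0) + 4*(0)*conj(0) + 4*(0)*conj(0)]
      = (1/16)[(4) + (-4) + (0) + (0) + (0) + (0) + (0)] = 0/16 = 0
  <chi_rho, chi_7> = (1/16)[1*(2)*conj(2) + 1*(-2)*conj(-2) + 2*(-sqrt(2))*conj(-sqrt(2)) + 2*(0)*conj(0) + 2*(sqrt(2))*conj(sqrt(2)) + 4*(0)*conj(0) + 4*(0)*conj(0)]
      = (1/16)[(4) + (4) + (4) + (0) + (4) + (0) + (0)] = 16/16 = 1
Dimension check: dim(rho) = sum (mult * dim) = 0*1 + 0*1 + 0*1 + 0*1 + 0*2 + 0*2 + 1*2 = 2 = chi_rho(e) = 2.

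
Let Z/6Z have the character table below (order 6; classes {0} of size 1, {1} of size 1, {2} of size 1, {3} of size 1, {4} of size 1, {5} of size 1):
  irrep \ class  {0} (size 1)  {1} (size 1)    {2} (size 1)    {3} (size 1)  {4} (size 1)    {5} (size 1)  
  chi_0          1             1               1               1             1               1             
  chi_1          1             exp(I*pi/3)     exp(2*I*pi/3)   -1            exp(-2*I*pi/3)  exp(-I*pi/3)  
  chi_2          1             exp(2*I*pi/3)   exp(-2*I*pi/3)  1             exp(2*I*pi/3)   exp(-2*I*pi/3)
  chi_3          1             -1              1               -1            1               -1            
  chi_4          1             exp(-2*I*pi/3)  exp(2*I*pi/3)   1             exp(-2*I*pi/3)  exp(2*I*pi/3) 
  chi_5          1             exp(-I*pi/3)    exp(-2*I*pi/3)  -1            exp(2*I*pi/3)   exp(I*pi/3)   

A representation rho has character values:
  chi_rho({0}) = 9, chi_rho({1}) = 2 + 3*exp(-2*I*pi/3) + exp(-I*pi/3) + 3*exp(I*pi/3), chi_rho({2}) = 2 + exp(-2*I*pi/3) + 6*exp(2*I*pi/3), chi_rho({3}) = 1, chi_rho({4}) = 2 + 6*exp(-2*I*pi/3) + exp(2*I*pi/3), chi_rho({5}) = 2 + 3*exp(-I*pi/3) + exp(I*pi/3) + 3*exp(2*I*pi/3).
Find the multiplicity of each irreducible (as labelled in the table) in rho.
Multiplicities: chi_0: 2, chi_1: 3, chi_2: 0, chi_3: 0, chi_4: 3, chi_5: 1.

Proof sketch: Use <chi_rho, chi> = (1/|G|) sum_C |C| * chi_rho(C) * conj(chi(C)) with |G| = 6 for each irreducible chi in the table:
  <chi_rho, chi_0> = (1/6)[1*(9)*conj(1) + 1*(2 + 3*exp(-2*I*pi/3) + exp(-I*pi/3) + 3*exp(I*pi/3))*conj(1) + 1*(2 + exp(-2*I*pi/3) + 6*exp(2*I*pi/3))*conj(1) + 1*(1)*conj(1) + 1*(2 + 6*exp(-2*I*pi/3) + exp(2*I*pi/3))*conj(1) + 1*(2 + 3*exp(-I*pi/3) + exp(I*pi/3) + 3*exp(2*I*pi/3))*conj(1)]
      = (1/6)[(9) + (2 + 3*exp(-2*I*pi/3) + exp(-I*pi/3) + 3*exp(I*pi/3)) + (2 + exp(-2*I*pi/3) + 6*exp(2*I*pi/3)) + (1) + (2 + 6*exp(-2*I*pi/3) + exp(2*I*pi/3)) + (2 + 3*exp(-I*pi/3) + exp(I*pi/3) + 3*exp(2*I*pi/3))] = 12/6 = 2
  <chi_rho, chi_1> = (1/6)[1*(9)*conj(1) + 1*(2 + 3*exp(-2*I*pi/3) + exp(-I*pi/3) + 3*exp(I*pi/3))*conj(exp(I*pi/3)) + 1*(2 + exp(-2*I*pi/3) + 6*exp(2*I*pi/3))*conj(exp(2*I*pi/3)) + 1*(1)*conj(-1) + 1*(2 + 6*exp(-2*I*pi/3) + exp(2*I*pi/3))*conj(exp(-2*I*pi/3)) + 1*(2 + 3*exp(-I*pi/3) + exp(I*pi/3) + 3*exp(2*I*pi/3))*conj(exp(-I*pi/3))]
      = (1/6)[(9) + (2*exp(-I*pi/3) + exp(-2*I*pi/3)) + (6 + 2*exp(-2*I*pi/3) + exp(2*I*pi/3)) + (-1) + (6 + exp(-2*I*pi/3) + 2*exp(2*I*pi/3)) + (exp(2*I*pi/3) + 2*exp(I*pi/3))] = 18/6 = 3
  <chi_rho, chi_2> = (1/6)[1*(9)*conj(1) + 1*(2 + 3*exp(-2*I*pi/3) + exp(-I*pi/3) + 3*exp(I*pi/3))*conj(exp(2*I*pi/3)) + 1*(2 + exp(-2*I*pi/3) + 6*exp(2*I*pi/3))*conj(exp(-2*I*pi/3)) + 1*(1)*conj(1) + 1*(2 + 6*exp(-2*I*pi/3) + exp(2*I*pi/3))*conj(exp(2*I*pi/3)) + 1*(2 + 3*exp(-I*pi/3) + exp(I*pi/3) + 3*exp(2*I*pi/3))*conj(exp(-2*I*pi/3))]
      = (1/6)[(9) + (-1 + 3*exp(-I*pi/3) + 2*exp(-2*I*pi/3) + 3*exp(2*I*pi/3)) + (1 + 6*exp(-2*I*pi/3) + 2*exp(2*I*pi/3)) + (1) + (1 + 2*exp(-2*I*pi/3) + 6*exp(2*I*pi/3)) + (-1 + 3*exp(-2*I*pi/3) + 2*exp(2*I*pi/3) + 3*exp(I*pi/3))] = 0/6 = 0
  <chi_rho, chi_3> = (1/6)[1*(9)*conj(1) + 1*(2 + 3*exp(-2*I*pi/3) + exp(-I*pi/3) + 3*exp(I*pi/3))*conj(-1) + 1*(2 + exp(-2*I*pi/3) + 6*exp(2*I*pi/3))*conj(1) + 1*(1)*conj(-1) + 1*(2 + 6*exp(-2*I*pi/3) + exp(2*I*pi/3))*conj(1) + 1*(2 + 3*exp(-I*pi/3) + exp(I*pi/3) + 3*exp(2*I*pi/3))*conj(-1)]
      = (1/6)[(9) + (-2 - 3*exp(I*pi/3) - exp(-I*pi/3) - 3*exp(-2*I*pi/3)) + (2 + exp(-2*I*pi/3) + 6*exp(2*I*pi/3)) + (-1) + (2 + 6*exp(-2*I*pi/3) + exp(2*I*pi/3)) + (-2 - 3*exp(2*I*pi/3) - exp(I*pi/3) - 3*exp(-I*pi/3))] = 0/6 = 0
  <chi_rho, chi_4> = (1/6)[1*(9)*conj(1) + 1*(2 + 3*exp(-2*I*pi/3) + exp(-I*pi/3) + 3*exp(I*pi/3))*conj(exp(-2*I*pi/3)) + 1*(2 + exp(-2*I*pi/3) + 6*exp(2*I*pi/3))*conj(exp(2*I*pi/3)) + 1*(1)*conj(1) + 1*(2 + 6*exp(-2*I*pi/3) + exp(2*I*pi/3))*conj(exp(-2*I*pi/3)) + 1*(2 + 3*exp(-I*pi/3) + exp(I*pi/3) + 3*exp(2*I*pi/3))*conj(exp(2*I*pi/3))]
      = (1/6)[(9) + (exp(I*pi/3) + 2*exp(2*I*pi/3)) + (6 + 2*exp(-2*I*pi/3) + exp(2*I*pi/3)) + (1) + (6 + exp(-2*I*pi/3) + 2*exp(2*I*pi/3)) + (2*exp(-2*I*pi/3) + exp(-I*pi/3))] = 18/6 = 3
  <chi_rho, chi_5> = (1/6)[1*(9)*conj(1) + 1*(2 + 3*exp(-2*I*pi/3) + exp(-I*pi/3) + 3*exp(I*pi/3))*conj(exp(-I*pi/3)) + 1*(2 + exp(-2*I*pi/3) + 6*exp(2*I*pi/3))*conj(exp(-2*I*pi/3)) + 1*(1)*conj(-1) + 1*(2 + 6*exp(-2*I*pi/3) + exp(2*I*pi/3))*conj(exp(2*I*pi/3)) + 1*(2 + 3*exp(-I*pi/3) + exp(I*pi/3) + 3*exp(2*I*pi/3))*conj(exp(I*pi/3))]
      = (1/6)[(9) + (1 + 3*exp(-I*pi/3) + 2*exp(I*pi/3) + 3*exp(2*I*pi/3)) + (1 + 6*exp(-2*I*pi/3) + 2*exp(2*I*pi/3)) + (-1) + (1 + 2*exp(-2*I*pi/3) + 6*exp(2*I*pi/3)) + (1 + 3*exp(-2*I*pi/3) + 2*exp(-I*pi/3) + 3*exp(I*pi/3))] = 6/6 = 1
(Exp terms are combined using exp(i*s)*conj(exp(i*t)) = exp(i*(s-t)), and sums of them are collapsed using the identity that for every m > 1 the m distinct m-th roots of unity sum to 0, e.g. 1 + exp(2*I*pi/3) + exp(-2*I*pi/3) = 0.)
Dimension check: dim(rho) = sum (mult * dim) = 2*1 + 3*1 + 0*1 + 0*1 + 3*1 + 1*1 = 9 = chi_rho(e) = 9.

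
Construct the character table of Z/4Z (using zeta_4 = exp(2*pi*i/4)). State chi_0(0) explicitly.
Character table of Z/4Z (irreps indexed chi_0,...,chi_3 with chi_k(m) = zeta_4^(k*m), zeta_4 = exp(2*pi*i/4)):
  irrep \ class  {0} (size 1)  {1} (size 1)  {2} (size 1)  {3} (size 1)
  chi_0          1             1             1             1           
  chi_1          1             I             -1            -I          
  chi_2          1             -1            1             -1          
  chi_3          1             -I            -1            I           

Spot check: chi_0(0) = zeta_4^(0*0) = zeta_4^0 = 1.

Solution. Z/4Z is abelian, so all 4 irreducible complex representations are 1-dimensional. They are given by chi_k(m) = zeta_4^(k*m) for k = 0,...,3. Row orthogonality: sum_m chi_k(m) conj(chi_l(m)) = 4 * [k = l].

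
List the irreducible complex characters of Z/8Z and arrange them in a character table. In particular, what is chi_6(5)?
Character table of Z/8Z (irreps indexed chi_0,...,chi_7 with chi_k(m) = zeta_8^(k*m), zeta_8 = exp(2*pi*i/8)):
  irrep \ class  {0} (size 1)  {1} (size 1)    {2} (size 1)  {3} (size 1)    {4} (size 1)  {5} (size 1)    {6} (size 1)  {7} (size 1)  
  chi_0          1             1               1             1               1             1               1             1             
  chi_1          1             exp(I*pi/4)     I             exp(3*I*pi/4)   -1            exp(-3*I*pi/4)  -I            exp(-I*pi/4)  
  chi_2          1             I               -1            -I              1             I               -1            -I            
  chi_3          1             exp(3*I*pi/4)   -I            exp(I*pi/4)     -1            exp(-I*pi/4)    I             exp(-3*I*pi/4)
  chi_4          1             -1              1             -1              1             -1              1             -1            
  chi_5          1             exp(-3*I*pi/4)  I             exp(-I*pi/4)    -1            exp(I*pi/4)     -I            exp(3*I*pi/4) 
  chi_6          1             -I              -1            I               1             -I              -1            I             
  chi_7          1             exp(-I*pi/4)    -I            exp(-3*I*pi/4)  -1            exp(3*I*pi/4)   I             exp(I*pi/4)   

Spot check: chi_6(5) = zeta_8^(6*5) = zeta_8^30 = -I.

Argument: Z/8Z is abelian, so all 8 irreducible complex representations are 1-dimensional. They are given by chi_k(m) = zeta_8^(k*m) for k = 0,...,7. Row orthogonality: sum_m chi_k(m) conj(chi_l(m)) = 8 * [k = l].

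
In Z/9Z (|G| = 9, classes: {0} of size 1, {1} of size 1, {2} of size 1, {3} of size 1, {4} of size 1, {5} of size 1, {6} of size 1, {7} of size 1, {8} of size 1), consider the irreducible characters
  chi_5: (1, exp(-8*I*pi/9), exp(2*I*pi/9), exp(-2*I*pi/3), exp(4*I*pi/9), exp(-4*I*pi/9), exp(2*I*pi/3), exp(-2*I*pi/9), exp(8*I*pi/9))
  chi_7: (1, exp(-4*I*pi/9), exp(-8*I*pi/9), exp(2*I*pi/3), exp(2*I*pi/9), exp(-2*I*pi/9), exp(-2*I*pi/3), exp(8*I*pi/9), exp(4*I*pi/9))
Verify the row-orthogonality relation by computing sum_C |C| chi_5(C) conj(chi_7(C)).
Sum = 0; so <chi_5, chi_7> = 0 (distinct irreducibles are orthogonal).

Reasoning: Compute term by term over conjugacy classes (|C| * chi_5(C) * conj(chi_7(C))):
  1*(1)*conj(1) + 1*(exp(-8*I*pi/9))*conj(exp(-4*I*pi/9)) + 1*(exp(2*I*pi/9))*conj(exp(-8*I*pi/9)) + 1*(exp(-2*I*pi/3))*conj(exp(2*I*pi/3)) + 1*(exp(4*I*pi/9))*conj(exp(2*I*pi/9)) + 1*(exp(-4*I*pi/9))*conj(exp(-2*I*pi/9)) + 1*(exp(2*I*pi/3))*conj(exp(-2*I*pi/3)) + 1*(exp(-2*I*pi/9))*conj(exp(8*I*pi/9)) + 1*(exp(8*I*pi/9))*conj(exp(4*I*pi/9))
  = (1) + (exp(-4*I*pi/9)) + (exp(-8*I*pi/9)) + (exp(2*I*pi/3)) + (exp(2*I*pi/9)) + (exp(-2*I*pi/9)) + (exp(-2*I*pi/3)) + (exp(8*I*pi/9)) + (exp(4*I*pi/9))
  = 0.
(Exp terms are combined using exp(i*s)*conj(exp(i*t)) = exp(i*(s-t)), and sums of them are collapsed using the identity that for every m > 1 the m distinct m-th roots of unity sum to 0, e.g. 1 + exp(2*I*pi/3) + exp(-2*I*pi/3) = 0.)
Dividing by |G| = 9 gives 0/9 = 0, matching the row-orthogonality relation <chi_5, chi_7> = [chi_5 = chi_7].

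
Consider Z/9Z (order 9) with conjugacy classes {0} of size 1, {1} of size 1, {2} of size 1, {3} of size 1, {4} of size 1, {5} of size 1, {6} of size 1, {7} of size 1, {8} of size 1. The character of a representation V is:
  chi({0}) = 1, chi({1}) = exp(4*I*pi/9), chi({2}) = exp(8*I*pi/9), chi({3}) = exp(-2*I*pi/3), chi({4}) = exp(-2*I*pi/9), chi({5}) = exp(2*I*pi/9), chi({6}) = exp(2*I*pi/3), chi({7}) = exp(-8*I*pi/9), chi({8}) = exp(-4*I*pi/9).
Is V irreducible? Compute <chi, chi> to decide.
Irreducible: <chi, chi> = 1.

Solution. <chi, chi> = (1/|G|) sum_C |C| * |chi(C)|^2 = (1/9)[1*|1|^2 + 1*|exp(4*I*pi/9)|^2 + 1*|exp(8*I*pi/9)|^2 + 1*|exp(-2*I*pi/3)|^2 + 1*|exp(-2*I*pi/9)|^2 + 1*|exp(2*I*pi/9)|^2 + 1*|exp(2*I*pi/3)|^2 + 1*|exp(-8*I*pi/9)|^2 + 1*|exp(-4*I*pi/9)|^2]
  = (1/9)[(1) + (1) + (1) + (1) + (1) + (1) + (1) + (1) + (1)] = 9/9 = 1.
(Exp terms are combined using exp(i*s)*conj(exp(i*t)) = exp(i*(s-t)), and sums of them are collapsed using the identity that for every m > 1 the m distinct m-th roots of unity sum to 0, e.g. 1 + exp(2*I*pi/3) + exp(-2*I*pi/3) = 0.)
A character is irreducible iff <chi, chi> = 1, so this representation is irreducible.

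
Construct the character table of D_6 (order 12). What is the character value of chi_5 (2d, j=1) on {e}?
Conjugacy classes: {e} of size 1, {r^3} of size 1, {r^1, r^5} of size 2, {r^2, r^4} of size 2, {s, sr^2, ...} of size 3, {sr, sr^3, ...} of size 3.
Character table:
  irrep \ class              {e} (size 1)  {r^3} (size 1)  {r^1, r^5} (size 2)  {r^2, r^4} (size 2)  {s, sr^2, ...} (size 3)  {sr, sr^3, ...} (size 3)
  chi_1 (triv)               1             1               1                    1                    1                        1                       
  chi_2 (sign: r->1, s->-1)  1             1               1                    1                    -1                       -1                      
  chi_3 (r->-1, s->1)        1             -1              -1                   1                    1                        -1                      
  chi_4 (r->-1, s->-1)       1             -1              -1                   1                    -1                       1                       
  chi_5 (2d, j=1)            2             -2              1                    -1                   0                        0                       
  chi_6 (2d, j=2)            2             2               -1                   -1                   0                        0                       

Spot check: chi_5 (2d, j=1) on {e} = 2.

Argument: D_6 has order 2*6 = 12 with 6 conjugacy classes, hence 6 irreducibles. Sum of squared dims 1 + 1 + 1 + 1 + 4 + 4 = 12 = |G|. Linear characters come from the abelianisation; the 2-dimensional irreps have character r^k -> 2*cos(2*pi*j*k/6), reflections -> 0.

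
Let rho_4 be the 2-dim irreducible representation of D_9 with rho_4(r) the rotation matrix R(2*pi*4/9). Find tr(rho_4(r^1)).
chi_{rho_4}(r^1) = 2*cos(2*pi*4*1/9) = -2*cos(pi/9)

Solution. rho_4(r^1) is rotation by angle 2*pi*4*1/9, whose trace is 2*cos(2*pi*4*1/9) = -2*cos(pi/9).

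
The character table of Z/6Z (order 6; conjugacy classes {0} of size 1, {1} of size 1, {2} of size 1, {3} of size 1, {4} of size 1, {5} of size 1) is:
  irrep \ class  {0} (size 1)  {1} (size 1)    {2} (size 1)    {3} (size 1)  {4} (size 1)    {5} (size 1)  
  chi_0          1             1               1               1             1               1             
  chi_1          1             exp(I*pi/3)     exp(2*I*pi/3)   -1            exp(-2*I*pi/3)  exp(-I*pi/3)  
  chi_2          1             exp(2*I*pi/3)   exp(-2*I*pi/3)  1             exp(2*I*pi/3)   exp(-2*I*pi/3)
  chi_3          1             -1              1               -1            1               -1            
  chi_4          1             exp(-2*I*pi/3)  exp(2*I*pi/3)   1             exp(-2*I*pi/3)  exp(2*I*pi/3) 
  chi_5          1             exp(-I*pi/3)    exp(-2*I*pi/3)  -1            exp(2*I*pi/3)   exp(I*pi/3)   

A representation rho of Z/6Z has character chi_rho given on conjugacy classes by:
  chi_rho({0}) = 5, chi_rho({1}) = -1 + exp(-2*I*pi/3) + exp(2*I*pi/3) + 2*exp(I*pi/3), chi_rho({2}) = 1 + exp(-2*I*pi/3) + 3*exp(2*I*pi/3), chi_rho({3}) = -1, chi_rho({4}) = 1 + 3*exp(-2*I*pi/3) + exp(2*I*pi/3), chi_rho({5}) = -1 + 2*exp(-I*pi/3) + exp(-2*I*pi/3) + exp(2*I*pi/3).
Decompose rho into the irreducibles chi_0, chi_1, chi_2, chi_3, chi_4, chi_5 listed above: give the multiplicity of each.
Multiplicities: chi_0: 0, chi_1: 2, chi_2: 1, chi_3: 1, chi_4: 1, chi_5: 0.

Justification: Use <chi_rho, chi> = (1/|G|) sum_C |C| * chi_rho(C) * conj(chi(C)) with |G| = 6 for each irreducible chi in the table:
  <chi_rho, chi_0> = (1/6)[1*(5)*conj(1) + 1*(-1 + exp(-2*I*pi/3) + exp(2*I*pi/3) + 2*exp(I*pi/3))*conj(1) + 1*(1 + exp(-2*I*pi/3) + 3*exp(2*I*pi/3))*conj(1) + 1*(-1)*conj(1) + 1*(1 + 3*exp(-2*I*pi/3) + exp(2*I*pi/3))*conj(1) + 1*(-1 + 2*exp(-I*pi/3) + exp(-2*I*pi/3) + exp(2*I*pi/3))*conj(1)]
      = (1/6)[(5) + (-1 + exp(-2*I*pi/3) + exp(2*I*pi/3) + 2*exp(I*pi/3)) + (1 + exp(-2*I*pi/3) + 3*exp(2*I*pi/3)) + (-1) + (1 + 3*exp(-2*I*pi/3) + exp(2*I*pi/3)) + (-1 + 2*exp(-I*pi/3) + exp(-2*I*pi/3) + exp(2*I*pi/3))] = 0/6 = 0
  <chi_rho, chi_1> = (1/6)[1*(5)*conj(1) + 1*(-1 + exp(-2*I*pi/3) + exp(2*I*pi/3) + 2*exp(I*pi/3))*conj(exp(I*pi/3)) + 1*(1 + exp(-2*I*pi/3) + 3*exp(2*I*pi/3))*conj(exp(2*I*pi/3)) + 1*(-1)*conj(-1) + 1*(1 + 3*exp(-2*I*pi/3) + exp(2*I*pi/3))*conj(exp(-2*I*pi/3)) + 1*(-1 + 2*exp(-I*pi/3) + exp(-2*I*pi/3) + exp(2*I*pi/3))*conj(exp(-I*pi/3))]
      = (1/6)[(5) + (1 - exp(-I*pi/3) + exp(I*pi/3)) + (2) + (1) + (2) + (1 - exp(I*pi/3) + exp(-I*pi/3))] = 12/6 = 2
  <chi_rho, chi_2> = (1/6)[1*(5)*conj(1) + 1*(-1 + exp(-2*I*pi/3) + exp(2*I*pi/3) + 2*exp(I*pi/3))*conj(exp(2*I*pi/3)) + 1*(1 + exp(-2*I*pi/3) + 3*exp(2*I*pi/3))*conj(exp(-2*I*pi/3)) + 1*(-1)*conj(1) + 1*(1 + 3*exp(-2*I*pi/3) + exp(2*I*pi/3))*conj(exp(2*I*pi/3)) + 1*(-1 + 2*exp(-I*pi/3) + exp(-2*I*pi/3) + exp(2*I*pi/3))*conj(exp(-2*I*pi/3))]
      = (1/6)[(5) + (2) + (1 + 3*exp(-2*I*pi/3) + exp(2*I*pi/3)) + (-1) + (1 + exp(-2*I*pi/3) + 3*exp(2*I*pi/3)) + (2)] = 6/6 = 1
  <chi_rho, chi_3> = (1/6)[1*(5)*conj(1) + 1*(-1 + exp(-2*I*pi/3) + exp(2*I*pi/3) + 2*exp(I*pi/3))*conj(-1) + 1*(1 + exp(-2*I*pi/3) + 3*exp(2*I*pi/3))*conj(1) + 1*(-1)*conj(-1) + 1*(1 + 3*exp(-2*I*pi/3) + exp(2*I*pi/3))*conj(1) + 1*(-1 + 2*exp(-I*pi/3) + exp(-2*I*pi/3) + exp(2*I*pi/3))*conj(-1)]
      = (1/6)[(5) + (1 - 2*exp(I*pi/3) - exp(2*I*pi/3) - exp(-2*I*pi/3)) + (1 + exp(-2*I*pi/3) + 3*exp(2*I*pi/3)) + (1) + (1 + 3*exp(-2*I*pi/3) + exp(2*I*pi/3)) + (1 - exp(2*I*pi/3) - exp(-2*I*pi/3) - 2*exp(-I*pi/3))] = 6/6 = 1
  <chi_rho, chi_4> = (1/6)[1*(5)*conj(1) + 1*(-1 + exp(-2*I*pi/3) + exp(2*I*pi/3) + 2*exp(I*pi/3))*conj(exp(-2*I*pi/3)) + 1*(1 + exp(-2*I*pi/3) + 3*exp(2*I*pi/3))*conj(exp(2*I*pi/3)) + 1*(-1)*conj(1) + 1*(1 + 3*exp(-2*I*pi/3) + exp(2*I*pi/3))*conj(exp(-2*I*pi/3)) + 1*(-1 + 2*exp(-I*pi/3) + exp(-2*I*pi/3) + exp(2*I*pi/3))*conj(exp(2*I*pi/3))]
      = (1/6)[(5) + (-1 + exp(-2*I*pi/3) - exp(2*I*pi/3)) + (2) + (-1) + (2) + (-1 + exp(2*I*pi/3) - exp(-2*I*pi/3))] = 6/6 = 1
  <chi_rho, chi_5> = (1/6)[1*(5)*conj(1) + 1*(-1 + exp(-2*I*pi/3) + exp(2*I*pi/3) + 2*exp(I*pi/3))*conj(exp(-I*pi/3)) + 1*(1 + exp(-2*I*pi/3) + 3*exp(2*I*pi/3))*conj(exp(-2*I*pi/3)) + 1*(-1)*conj(-1) + 1*(1 + 3*exp(-2*I*pi/3) + exp(2*I*pi/3))*conj(exp(2*I*pi/3)) + 1*(-1 + 2*exp(-I*pi/3) + exp(-2*I*pi/3) + exp(2*I*pi/3))*conj(exp(I*pi/3))]
      = (1/6)[(5) + (-2) + (1 + 3*exp(-2*I*pi/3) + exp(2*I*pi/3)) + (1) + (1 + exp(-2*I*pi/3) + 3*exp(2*I*pi/3)) + (-2)] = 0/6 = 0
(Exp terms are combined using exp(i*s)*conj(exp(i*t)) = exp(i*(s-t)), and sums of them are collapsed using the identity that for every m > 1 the m distinct m-th roots of unity sum to 0, e.g. 1 + exp(2*I*pi/3) + exp(-2*I*pi/3) = 0.)
Dimension check: dim(rho) = sum (mult * dim) = 0*1 + 2*1 + 1*1 + 1*1 + 1*1 + 0*1 = 5 = chi_rho(e) = 5.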